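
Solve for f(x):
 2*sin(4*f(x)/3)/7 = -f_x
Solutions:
 2*x/7 + 3*log(cos(4*f(x)/3) - 1)/8 - 3*log(cos(4*f(x)/3) + 1)/8 = C1


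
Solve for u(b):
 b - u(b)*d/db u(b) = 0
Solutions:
 u(b) = -sqrt(C1 + b^2)
 u(b) = sqrt(C1 + b^2)


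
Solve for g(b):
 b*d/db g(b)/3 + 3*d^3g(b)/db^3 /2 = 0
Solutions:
 g(b) = C1 + Integral(C2*airyai(-6^(1/3)*b/3) + C3*airybi(-6^(1/3)*b/3), b)


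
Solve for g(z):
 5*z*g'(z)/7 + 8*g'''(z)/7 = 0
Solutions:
 g(z) = C1 + Integral(C2*airyai(-5^(1/3)*z/2) + C3*airybi(-5^(1/3)*z/2), z)


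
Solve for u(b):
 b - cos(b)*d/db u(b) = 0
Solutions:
 u(b) = C1 + Integral(b/cos(b), b)


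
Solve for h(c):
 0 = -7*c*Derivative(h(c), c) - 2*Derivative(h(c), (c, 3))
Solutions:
 h(c) = C1 + Integral(C2*airyai(-2^(2/3)*7^(1/3)*c/2) + C3*airybi(-2^(2/3)*7^(1/3)*c/2), c)


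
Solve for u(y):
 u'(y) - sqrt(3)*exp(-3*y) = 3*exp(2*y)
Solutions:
 u(y) = C1 + 3*exp(2*y)/2 - sqrt(3)*exp(-3*y)/3


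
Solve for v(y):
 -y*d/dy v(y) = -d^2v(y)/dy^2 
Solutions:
 v(y) = C1 + C2*erfi(sqrt(2)*y/2)


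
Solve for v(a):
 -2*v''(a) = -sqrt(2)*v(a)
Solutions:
 v(a) = C1*exp(-2^(3/4)*a/2) + C2*exp(2^(3/4)*a/2)


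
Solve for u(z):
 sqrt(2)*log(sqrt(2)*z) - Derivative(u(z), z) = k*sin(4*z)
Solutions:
 u(z) = C1 + k*cos(4*z)/4 + sqrt(2)*z*(log(z) - 1) + sqrt(2)*z*log(2)/2


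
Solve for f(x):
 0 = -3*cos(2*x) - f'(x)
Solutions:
 f(x) = C1 - 3*sin(2*x)/2


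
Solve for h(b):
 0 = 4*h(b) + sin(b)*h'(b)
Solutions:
 h(b) = C1*(cos(b)^2 + 2*cos(b) + 1)/(cos(b)^2 - 2*cos(b) + 1)


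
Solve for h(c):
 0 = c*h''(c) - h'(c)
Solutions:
 h(c) = C1 + C2*c^2


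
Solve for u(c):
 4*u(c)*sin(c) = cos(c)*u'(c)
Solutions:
 u(c) = C1/cos(c)^4


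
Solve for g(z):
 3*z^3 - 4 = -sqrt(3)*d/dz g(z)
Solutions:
 g(z) = C1 - sqrt(3)*z^4/4 + 4*sqrt(3)*z/3


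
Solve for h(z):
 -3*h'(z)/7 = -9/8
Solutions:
 h(z) = C1 + 21*z/8


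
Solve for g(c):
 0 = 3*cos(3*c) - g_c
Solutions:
 g(c) = C1 + sin(3*c)


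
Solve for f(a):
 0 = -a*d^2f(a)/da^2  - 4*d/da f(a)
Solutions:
 f(a) = C1 + C2/a^3


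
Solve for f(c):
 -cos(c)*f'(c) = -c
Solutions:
 f(c) = C1 + Integral(c/cos(c), c)


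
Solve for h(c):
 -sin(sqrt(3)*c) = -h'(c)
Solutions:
 h(c) = C1 - sqrt(3)*cos(sqrt(3)*c)/3


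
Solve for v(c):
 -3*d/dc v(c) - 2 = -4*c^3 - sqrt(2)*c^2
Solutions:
 v(c) = C1 + c^4/3 + sqrt(2)*c^3/9 - 2*c/3


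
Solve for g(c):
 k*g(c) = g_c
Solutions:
 g(c) = C1*exp(c*k)


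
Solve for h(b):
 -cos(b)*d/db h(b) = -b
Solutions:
 h(b) = C1 + Integral(b/cos(b), b)


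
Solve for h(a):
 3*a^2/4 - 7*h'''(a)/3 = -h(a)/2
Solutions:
 h(a) = C3*exp(14^(2/3)*3^(1/3)*a/14) - 3*a^2/2 + (C1*sin(14^(2/3)*3^(5/6)*a/28) + C2*cos(14^(2/3)*3^(5/6)*a/28))*exp(-14^(2/3)*3^(1/3)*a/28)


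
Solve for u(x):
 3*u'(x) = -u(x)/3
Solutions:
 u(x) = C1*exp(-x/9)


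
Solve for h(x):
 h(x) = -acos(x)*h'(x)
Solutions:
 h(x) = C1*exp(-Integral(1/acos(x), x))


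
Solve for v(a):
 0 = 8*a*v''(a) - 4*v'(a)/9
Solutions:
 v(a) = C1 + C2*a^(19/18)


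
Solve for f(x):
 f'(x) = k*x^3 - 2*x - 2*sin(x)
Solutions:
 f(x) = C1 + k*x^4/4 - x^2 + 2*cos(x)


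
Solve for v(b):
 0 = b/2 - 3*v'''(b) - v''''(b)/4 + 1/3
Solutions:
 v(b) = C1 + C2*b + C3*b^2 + C4*exp(-12*b) + b^4/144 + 7*b^3/432


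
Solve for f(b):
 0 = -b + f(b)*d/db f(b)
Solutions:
 f(b) = -sqrt(C1 + b^2)
 f(b) = sqrt(C1 + b^2)


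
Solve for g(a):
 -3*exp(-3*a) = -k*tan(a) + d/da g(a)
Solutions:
 g(a) = C1 + k*log(tan(a)^2 + 1)/2 + exp(-3*a)


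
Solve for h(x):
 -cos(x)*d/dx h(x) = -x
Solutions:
 h(x) = C1 + Integral(x/cos(x), x)


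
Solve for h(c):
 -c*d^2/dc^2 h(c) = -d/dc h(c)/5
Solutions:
 h(c) = C1 + C2*c^(6/5)


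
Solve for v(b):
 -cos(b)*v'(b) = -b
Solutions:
 v(b) = C1 + Integral(b/cos(b), b)


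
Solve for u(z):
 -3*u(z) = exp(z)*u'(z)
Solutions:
 u(z) = C1*exp(3*exp(-z))


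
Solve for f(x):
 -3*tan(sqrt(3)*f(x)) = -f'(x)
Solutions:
 f(x) = sqrt(3)*(pi - asin(C1*exp(3*sqrt(3)*x)))/3
 f(x) = sqrt(3)*asin(C1*exp(3*sqrt(3)*x))/3


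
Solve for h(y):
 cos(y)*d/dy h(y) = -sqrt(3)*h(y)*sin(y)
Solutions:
 h(y) = C1*cos(y)^(sqrt(3))


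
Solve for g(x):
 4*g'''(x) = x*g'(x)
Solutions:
 g(x) = C1 + Integral(C2*airyai(2^(1/3)*x/2) + C3*airybi(2^(1/3)*x/2), x)


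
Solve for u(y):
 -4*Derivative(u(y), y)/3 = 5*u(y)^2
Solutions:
 u(y) = 4/(C1 + 15*y)


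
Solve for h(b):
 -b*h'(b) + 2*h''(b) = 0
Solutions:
 h(b) = C1 + C2*erfi(b/2)


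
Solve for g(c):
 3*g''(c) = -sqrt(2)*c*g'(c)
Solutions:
 g(c) = C1 + C2*erf(2^(3/4)*sqrt(3)*c/6)


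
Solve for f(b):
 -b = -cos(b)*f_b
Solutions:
 f(b) = C1 + Integral(b/cos(b), b)


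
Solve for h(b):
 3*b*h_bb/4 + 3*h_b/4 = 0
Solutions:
 h(b) = C1 + C2*log(b)


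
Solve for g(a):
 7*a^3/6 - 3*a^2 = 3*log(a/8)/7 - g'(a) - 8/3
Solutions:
 g(a) = C1 - 7*a^4/24 + a^3 + 3*a*log(a)/7 - 65*a/21 - 9*a*log(2)/7


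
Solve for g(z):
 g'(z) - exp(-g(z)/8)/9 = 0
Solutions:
 g(z) = 8*log(C1 + z/72)


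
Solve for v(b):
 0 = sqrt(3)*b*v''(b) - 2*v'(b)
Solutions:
 v(b) = C1 + C2*b^(1 + 2*sqrt(3)/3)


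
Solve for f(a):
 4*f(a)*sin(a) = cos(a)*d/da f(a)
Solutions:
 f(a) = C1/cos(a)^4


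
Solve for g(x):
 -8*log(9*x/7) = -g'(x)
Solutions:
 g(x) = C1 + 8*x*log(x) - 8*x + x*log(43046721/5764801)


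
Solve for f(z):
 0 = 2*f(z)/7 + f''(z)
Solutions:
 f(z) = C1*sin(sqrt(14)*z/7) + C2*cos(sqrt(14)*z/7)


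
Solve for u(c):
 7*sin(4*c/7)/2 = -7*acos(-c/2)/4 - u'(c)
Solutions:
 u(c) = C1 - 7*c*acos(-c/2)/4 - 7*sqrt(4 - c^2)/4 + 49*cos(4*c/7)/8


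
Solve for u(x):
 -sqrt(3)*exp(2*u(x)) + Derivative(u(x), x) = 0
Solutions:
 u(x) = log(-sqrt(-1/(C1 + sqrt(3)*x))) - log(2)/2
 u(x) = log(-1/(C1 + sqrt(3)*x))/2 - log(2)/2


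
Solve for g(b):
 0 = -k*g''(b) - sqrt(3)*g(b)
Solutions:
 g(b) = C1*exp(-3^(1/4)*b*sqrt(-1/k)) + C2*exp(3^(1/4)*b*sqrt(-1/k))


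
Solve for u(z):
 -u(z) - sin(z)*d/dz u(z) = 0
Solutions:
 u(z) = C1*sqrt(cos(z) + 1)/sqrt(cos(z) - 1)


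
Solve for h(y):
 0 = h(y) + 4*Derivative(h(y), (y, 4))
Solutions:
 h(y) = (C1*sin(y/2) + C2*cos(y/2))*exp(-y/2) + (C3*sin(y/2) + C4*cos(y/2))*exp(y/2)


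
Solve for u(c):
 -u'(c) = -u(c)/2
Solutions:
 u(c) = C1*exp(c/2)


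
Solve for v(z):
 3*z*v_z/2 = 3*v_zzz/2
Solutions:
 v(z) = C1 + Integral(C2*airyai(z) + C3*airybi(z), z)


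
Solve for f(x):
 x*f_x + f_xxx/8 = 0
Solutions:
 f(x) = C1 + Integral(C2*airyai(-2*x) + C3*airybi(-2*x), x)


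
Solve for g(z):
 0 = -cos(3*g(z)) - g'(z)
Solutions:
 g(z) = -asin((C1 + exp(6*z))/(C1 - exp(6*z)))/3 + pi/3
 g(z) = asin((C1 + exp(6*z))/(C1 - exp(6*z)))/3


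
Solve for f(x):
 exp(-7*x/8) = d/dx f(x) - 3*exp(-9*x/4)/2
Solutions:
 f(x) = C1 - 2*exp(-9*x/4)/3 - 8*exp(-7*x/8)/7


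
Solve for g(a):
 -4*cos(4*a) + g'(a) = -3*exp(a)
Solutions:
 g(a) = C1 - 3*exp(a) + sin(4*a)


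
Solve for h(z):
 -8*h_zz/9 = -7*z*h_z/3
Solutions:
 h(z) = C1 + C2*erfi(sqrt(21)*z/4)


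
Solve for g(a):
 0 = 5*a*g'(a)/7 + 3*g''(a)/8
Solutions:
 g(a) = C1 + C2*erf(2*sqrt(105)*a/21)


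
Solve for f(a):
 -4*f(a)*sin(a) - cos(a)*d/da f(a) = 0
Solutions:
 f(a) = C1*cos(a)^4


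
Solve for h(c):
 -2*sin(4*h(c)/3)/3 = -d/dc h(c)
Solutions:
 -2*c/3 + 3*log(cos(4*h(c)/3) - 1)/8 - 3*log(cos(4*h(c)/3) + 1)/8 = C1


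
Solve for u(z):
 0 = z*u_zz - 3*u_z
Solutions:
 u(z) = C1 + C2*z^4


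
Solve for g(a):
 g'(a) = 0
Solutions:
 g(a) = C1


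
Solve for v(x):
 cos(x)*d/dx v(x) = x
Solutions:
 v(x) = C1 + Integral(x/cos(x), x)


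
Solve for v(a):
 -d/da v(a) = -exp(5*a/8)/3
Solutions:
 v(a) = C1 + 8*exp(5*a/8)/15


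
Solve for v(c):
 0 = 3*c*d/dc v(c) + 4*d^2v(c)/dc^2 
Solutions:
 v(c) = C1 + C2*erf(sqrt(6)*c/4)


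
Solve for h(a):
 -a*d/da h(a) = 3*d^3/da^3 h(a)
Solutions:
 h(a) = C1 + Integral(C2*airyai(-3^(2/3)*a/3) + C3*airybi(-3^(2/3)*a/3), a)


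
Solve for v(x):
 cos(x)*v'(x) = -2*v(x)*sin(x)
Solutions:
 v(x) = C1*cos(x)^2


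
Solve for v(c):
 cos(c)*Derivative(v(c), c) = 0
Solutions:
 v(c) = C1


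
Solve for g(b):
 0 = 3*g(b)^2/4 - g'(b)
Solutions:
 g(b) = -4/(C1 + 3*b)


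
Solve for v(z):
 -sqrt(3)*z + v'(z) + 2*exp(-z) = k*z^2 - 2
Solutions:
 v(z) = C1 + k*z^3/3 + sqrt(3)*z^2/2 - 2*z + 2*exp(-z)


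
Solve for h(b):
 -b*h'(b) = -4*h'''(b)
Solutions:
 h(b) = C1 + Integral(C2*airyai(2^(1/3)*b/2) + C3*airybi(2^(1/3)*b/2), b)


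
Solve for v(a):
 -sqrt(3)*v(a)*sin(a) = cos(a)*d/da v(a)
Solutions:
 v(a) = C1*cos(a)^(sqrt(3))


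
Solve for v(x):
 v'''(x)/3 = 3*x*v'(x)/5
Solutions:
 v(x) = C1 + Integral(C2*airyai(15^(2/3)*x/5) + C3*airybi(15^(2/3)*x/5), x)


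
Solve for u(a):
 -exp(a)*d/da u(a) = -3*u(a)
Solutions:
 u(a) = C1*exp(-3*exp(-a))


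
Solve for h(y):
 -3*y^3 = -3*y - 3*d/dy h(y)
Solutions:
 h(y) = C1 + y^4/4 - y^2/2


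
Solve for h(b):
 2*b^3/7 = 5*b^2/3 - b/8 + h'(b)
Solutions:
 h(b) = C1 + b^4/14 - 5*b^3/9 + b^2/16


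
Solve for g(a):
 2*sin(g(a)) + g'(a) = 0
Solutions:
 g(a) = -acos((-C1 - exp(4*a))/(C1 - exp(4*a))) + 2*pi
 g(a) = acos((-C1 - exp(4*a))/(C1 - exp(4*a)))


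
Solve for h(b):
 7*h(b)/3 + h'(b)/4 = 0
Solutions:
 h(b) = C1*exp(-28*b/3)


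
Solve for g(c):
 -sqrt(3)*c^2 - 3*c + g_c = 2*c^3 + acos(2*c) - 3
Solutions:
 g(c) = C1 + c^4/2 + sqrt(3)*c^3/3 + 3*c^2/2 + c*acos(2*c) - 3*c - sqrt(1 - 4*c^2)/2


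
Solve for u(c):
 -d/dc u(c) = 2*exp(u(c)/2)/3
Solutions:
 u(c) = 2*log(1/(C1 + 2*c)) + 2*log(6)


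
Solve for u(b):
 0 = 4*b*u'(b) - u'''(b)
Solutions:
 u(b) = C1 + Integral(C2*airyai(2^(2/3)*b) + C3*airybi(2^(2/3)*b), b)


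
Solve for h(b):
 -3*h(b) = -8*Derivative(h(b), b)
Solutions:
 h(b) = C1*exp(3*b/8)


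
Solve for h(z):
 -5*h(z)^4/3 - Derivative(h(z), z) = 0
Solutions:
 h(z) = (-1 - sqrt(3)*I)*(1/(C1 + 5*z))^(1/3)/2
 h(z) = (-1 + sqrt(3)*I)*(1/(C1 + 5*z))^(1/3)/2
 h(z) = (1/(C1 + 5*z))^(1/3)


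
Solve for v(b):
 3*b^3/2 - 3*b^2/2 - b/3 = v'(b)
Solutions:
 v(b) = C1 + 3*b^4/8 - b^3/2 - b^2/6


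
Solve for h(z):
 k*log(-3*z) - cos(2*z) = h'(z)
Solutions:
 h(z) = C1 + k*z*(log(-z) - 1) + k*z*log(3) - sin(2*z)/2


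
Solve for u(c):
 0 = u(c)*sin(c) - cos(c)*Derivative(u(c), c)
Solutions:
 u(c) = C1/cos(c)


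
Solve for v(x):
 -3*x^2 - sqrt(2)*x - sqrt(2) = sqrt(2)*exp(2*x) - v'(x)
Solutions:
 v(x) = C1 + x^3 + sqrt(2)*x^2/2 + sqrt(2)*x + sqrt(2)*exp(2*x)/2


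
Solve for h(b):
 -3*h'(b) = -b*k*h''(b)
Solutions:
 h(b) = C1 + b^(((re(k) + 3)*re(k) + im(k)^2)/(re(k)^2 + im(k)^2))*(C2*sin(3*log(b)*Abs(im(k))/(re(k)^2 + im(k)^2)) + C3*cos(3*log(b)*im(k)/(re(k)^2 + im(k)^2)))


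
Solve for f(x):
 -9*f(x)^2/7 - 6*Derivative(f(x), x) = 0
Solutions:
 f(x) = 14/(C1 + 3*x)


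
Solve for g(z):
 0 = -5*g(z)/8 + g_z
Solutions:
 g(z) = C1*exp(5*z/8)


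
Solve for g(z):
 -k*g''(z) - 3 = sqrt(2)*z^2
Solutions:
 g(z) = C1 + C2*z - sqrt(2)*z^4/(12*k) - 3*z^2/(2*k)


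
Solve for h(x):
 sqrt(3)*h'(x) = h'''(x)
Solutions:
 h(x) = C1 + C2*exp(-3^(1/4)*x) + C3*exp(3^(1/4)*x)


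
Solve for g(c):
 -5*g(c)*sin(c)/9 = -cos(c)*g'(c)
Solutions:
 g(c) = C1/cos(c)^(5/9)


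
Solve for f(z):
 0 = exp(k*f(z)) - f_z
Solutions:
 f(z) = Piecewise((log(-1/(C1*k + k*z))/k, Ne(k, 0)), (nan, True))
 f(z) = Piecewise((C1 + z, Eq(k, 0)), (nan, True))


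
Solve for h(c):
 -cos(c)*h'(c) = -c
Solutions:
 h(c) = C1 + Integral(c/cos(c), c)


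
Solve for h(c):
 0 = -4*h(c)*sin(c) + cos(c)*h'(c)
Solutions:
 h(c) = C1/cos(c)^4


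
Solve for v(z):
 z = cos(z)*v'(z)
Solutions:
 v(z) = C1 + Integral(z/cos(z), z)


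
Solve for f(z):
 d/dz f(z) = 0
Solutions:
 f(z) = C1


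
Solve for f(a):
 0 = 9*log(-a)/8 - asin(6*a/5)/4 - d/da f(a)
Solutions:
 f(a) = C1 + 9*a*log(-a)/8 - a*asin(6*a/5)/4 - 9*a/8 - sqrt(25 - 36*a^2)/24


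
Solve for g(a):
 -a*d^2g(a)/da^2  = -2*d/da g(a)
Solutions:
 g(a) = C1 + C2*a^3


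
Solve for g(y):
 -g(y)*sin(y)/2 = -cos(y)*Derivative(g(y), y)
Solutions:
 g(y) = C1/sqrt(cos(y))


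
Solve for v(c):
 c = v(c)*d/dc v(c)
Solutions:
 v(c) = -sqrt(C1 + c^2)
 v(c) = sqrt(C1 + c^2)


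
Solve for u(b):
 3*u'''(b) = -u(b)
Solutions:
 u(b) = C3*exp(-3^(2/3)*b/3) + (C1*sin(3^(1/6)*b/2) + C2*cos(3^(1/6)*b/2))*exp(3^(2/3)*b/6)


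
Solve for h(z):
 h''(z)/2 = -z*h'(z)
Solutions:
 h(z) = C1 + C2*erf(z)


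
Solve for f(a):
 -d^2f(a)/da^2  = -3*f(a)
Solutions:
 f(a) = C1*exp(-sqrt(3)*a) + C2*exp(sqrt(3)*a)


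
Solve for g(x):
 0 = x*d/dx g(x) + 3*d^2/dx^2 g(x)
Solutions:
 g(x) = C1 + C2*erf(sqrt(6)*x/6)


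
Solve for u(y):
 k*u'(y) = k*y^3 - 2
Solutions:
 u(y) = C1 + y^4/4 - 2*y/k


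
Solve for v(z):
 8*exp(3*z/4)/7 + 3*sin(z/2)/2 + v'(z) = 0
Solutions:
 v(z) = C1 - 32*exp(3*z/4)/21 + 3*cos(z/2)


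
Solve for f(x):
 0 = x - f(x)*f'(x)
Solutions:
 f(x) = -sqrt(C1 + x^2)
 f(x) = sqrt(C1 + x^2)


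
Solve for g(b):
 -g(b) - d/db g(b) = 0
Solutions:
 g(b) = C1*exp(-b)


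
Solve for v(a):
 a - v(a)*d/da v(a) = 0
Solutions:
 v(a) = -sqrt(C1 + a^2)
 v(a) = sqrt(C1 + a^2)


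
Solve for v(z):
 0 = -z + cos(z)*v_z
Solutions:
 v(z) = C1 + Integral(z/cos(z), z)


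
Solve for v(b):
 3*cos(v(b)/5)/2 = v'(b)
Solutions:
 -3*b/2 - 5*log(sin(v(b)/5) - 1)/2 + 5*log(sin(v(b)/5) + 1)/2 = C1


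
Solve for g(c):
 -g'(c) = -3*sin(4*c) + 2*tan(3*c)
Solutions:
 g(c) = C1 + 2*log(cos(3*c))/3 - 3*cos(4*c)/4


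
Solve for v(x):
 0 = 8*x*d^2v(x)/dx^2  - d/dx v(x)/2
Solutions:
 v(x) = C1 + C2*x^(17/16)


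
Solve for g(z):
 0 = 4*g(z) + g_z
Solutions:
 g(z) = C1*exp(-4*z)


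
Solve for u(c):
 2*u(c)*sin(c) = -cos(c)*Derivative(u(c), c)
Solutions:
 u(c) = C1*cos(c)^2


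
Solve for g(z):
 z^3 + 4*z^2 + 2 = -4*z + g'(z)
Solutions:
 g(z) = C1 + z^4/4 + 4*z^3/3 + 2*z^2 + 2*z


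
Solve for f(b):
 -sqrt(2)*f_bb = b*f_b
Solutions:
 f(b) = C1 + C2*erf(2^(1/4)*b/2)


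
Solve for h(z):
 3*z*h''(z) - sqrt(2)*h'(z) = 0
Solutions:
 h(z) = C1 + C2*z^(sqrt(2)/3 + 1)


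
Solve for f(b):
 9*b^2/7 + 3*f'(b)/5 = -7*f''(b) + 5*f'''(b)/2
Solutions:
 f(b) = C1 + C2*exp(b*(7 - sqrt(55))/5) + C3*exp(b*(7 + sqrt(55))/5) - 5*b^3/7 + 25*b^2 - 12625*b/21


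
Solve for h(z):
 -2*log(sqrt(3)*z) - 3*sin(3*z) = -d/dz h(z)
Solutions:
 h(z) = C1 + 2*z*log(z) - 2*z + z*log(3) - cos(3*z)


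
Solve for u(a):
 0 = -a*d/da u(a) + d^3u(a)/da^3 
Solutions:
 u(a) = C1 + Integral(C2*airyai(a) + C3*airybi(a), a)


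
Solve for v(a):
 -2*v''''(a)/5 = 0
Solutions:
 v(a) = C1 + C2*a + C3*a^2 + C4*a^3


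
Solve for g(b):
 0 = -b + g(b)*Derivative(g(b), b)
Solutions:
 g(b) = -sqrt(C1 + b^2)
 g(b) = sqrt(C1 + b^2)


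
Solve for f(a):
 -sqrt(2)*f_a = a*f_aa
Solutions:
 f(a) = C1 + C2*a^(1 - sqrt(2))


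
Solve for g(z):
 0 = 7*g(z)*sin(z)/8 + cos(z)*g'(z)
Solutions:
 g(z) = C1*cos(z)^(7/8)


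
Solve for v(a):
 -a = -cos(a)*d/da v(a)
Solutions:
 v(a) = C1 + Integral(a/cos(a), a)


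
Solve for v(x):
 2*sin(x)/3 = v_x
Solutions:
 v(x) = C1 - 2*cos(x)/3


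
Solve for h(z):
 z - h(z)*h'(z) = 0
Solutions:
 h(z) = -sqrt(C1 + z^2)
 h(z) = sqrt(C1 + z^2)


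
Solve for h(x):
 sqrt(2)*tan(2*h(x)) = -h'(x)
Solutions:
 h(x) = -asin(C1*exp(-2*sqrt(2)*x))/2 + pi/2
 h(x) = asin(C1*exp(-2*sqrt(2)*x))/2


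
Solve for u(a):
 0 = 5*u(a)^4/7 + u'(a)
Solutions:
 u(a) = 7^(1/3)*(1/(C1 + 15*a))^(1/3)
 u(a) = 7^(1/3)*(-3^(2/3) - 3*3^(1/6)*I)*(1/(C1 + 5*a))^(1/3)/6
 u(a) = 7^(1/3)*(-3^(2/3) + 3*3^(1/6)*I)*(1/(C1 + 5*a))^(1/3)/6


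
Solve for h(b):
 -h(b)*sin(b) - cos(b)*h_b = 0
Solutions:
 h(b) = C1*cos(b)


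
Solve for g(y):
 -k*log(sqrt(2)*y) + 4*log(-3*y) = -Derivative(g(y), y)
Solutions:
 g(y) = C1 + y*(k - 4)*log(y) + y*(-k + k*log(2)/2 - 4*log(3) + 4 - 4*I*pi)


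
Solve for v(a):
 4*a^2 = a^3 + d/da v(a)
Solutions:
 v(a) = C1 - a^4/4 + 4*a^3/3


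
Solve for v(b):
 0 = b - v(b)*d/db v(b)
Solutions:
 v(b) = -sqrt(C1 + b^2)
 v(b) = sqrt(C1 + b^2)


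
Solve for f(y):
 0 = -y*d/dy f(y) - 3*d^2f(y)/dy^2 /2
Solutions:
 f(y) = C1 + C2*erf(sqrt(3)*y/3)


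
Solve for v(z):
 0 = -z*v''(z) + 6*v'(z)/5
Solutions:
 v(z) = C1 + C2*z^(11/5)


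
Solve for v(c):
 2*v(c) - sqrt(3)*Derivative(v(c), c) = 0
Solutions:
 v(c) = C1*exp(2*sqrt(3)*c/3)


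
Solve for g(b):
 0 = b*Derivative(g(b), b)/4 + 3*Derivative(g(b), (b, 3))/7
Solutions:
 g(b) = C1 + Integral(C2*airyai(-126^(1/3)*b/6) + C3*airybi(-126^(1/3)*b/6), b)


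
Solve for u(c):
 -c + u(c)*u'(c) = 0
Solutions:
 u(c) = -sqrt(C1 + c^2)
 u(c) = sqrt(C1 + c^2)


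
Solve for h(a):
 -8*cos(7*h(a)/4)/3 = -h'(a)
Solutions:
 -8*a/3 - 2*log(sin(7*h(a)/4) - 1)/7 + 2*log(sin(7*h(a)/4) + 1)/7 = C1


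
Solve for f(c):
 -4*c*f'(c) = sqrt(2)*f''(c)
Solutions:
 f(c) = C1 + C2*erf(2^(1/4)*c)


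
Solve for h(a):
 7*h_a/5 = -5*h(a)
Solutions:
 h(a) = C1*exp(-25*a/7)


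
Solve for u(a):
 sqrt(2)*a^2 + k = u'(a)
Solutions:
 u(a) = C1 + sqrt(2)*a^3/3 + a*k


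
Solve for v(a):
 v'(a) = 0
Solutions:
 v(a) = C1


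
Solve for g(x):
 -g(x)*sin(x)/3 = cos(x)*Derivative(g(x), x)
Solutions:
 g(x) = C1*cos(x)^(1/3)


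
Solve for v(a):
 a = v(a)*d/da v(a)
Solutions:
 v(a) = -sqrt(C1 + a^2)
 v(a) = sqrt(C1 + a^2)


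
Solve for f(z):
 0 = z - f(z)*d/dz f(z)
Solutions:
 f(z) = -sqrt(C1 + z^2)
 f(z) = sqrt(C1 + z^2)


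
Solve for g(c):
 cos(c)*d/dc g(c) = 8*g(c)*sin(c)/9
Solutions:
 g(c) = C1/cos(c)^(8/9)


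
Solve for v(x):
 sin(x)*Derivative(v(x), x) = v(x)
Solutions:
 v(x) = C1*sqrt(cos(x) - 1)/sqrt(cos(x) + 1)


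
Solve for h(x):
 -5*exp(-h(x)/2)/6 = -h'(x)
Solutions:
 h(x) = 2*log(C1 + 5*x/12)


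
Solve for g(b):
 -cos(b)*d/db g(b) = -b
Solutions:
 g(b) = C1 + Integral(b/cos(b), b)


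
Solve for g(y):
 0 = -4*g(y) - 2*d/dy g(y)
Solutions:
 g(y) = C1*exp(-2*y)


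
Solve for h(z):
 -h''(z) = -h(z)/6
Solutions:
 h(z) = C1*exp(-sqrt(6)*z/6) + C2*exp(sqrt(6)*z/6)


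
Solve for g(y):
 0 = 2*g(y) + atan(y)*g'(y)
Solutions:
 g(y) = C1*exp(-2*Integral(1/atan(y), y))


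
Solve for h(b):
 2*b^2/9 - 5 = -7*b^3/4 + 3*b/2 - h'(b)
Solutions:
 h(b) = C1 - 7*b^4/16 - 2*b^3/27 + 3*b^2/4 + 5*b


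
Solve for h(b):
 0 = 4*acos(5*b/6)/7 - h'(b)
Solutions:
 h(b) = C1 + 4*b*acos(5*b/6)/7 - 4*sqrt(36 - 25*b^2)/35


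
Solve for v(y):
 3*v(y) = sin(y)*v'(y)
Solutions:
 v(y) = C1*(cos(y) - 1)^(3/2)/(cos(y) + 1)^(3/2)


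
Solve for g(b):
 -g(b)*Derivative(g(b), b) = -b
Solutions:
 g(b) = -sqrt(C1 + b^2)
 g(b) = sqrt(C1 + b^2)


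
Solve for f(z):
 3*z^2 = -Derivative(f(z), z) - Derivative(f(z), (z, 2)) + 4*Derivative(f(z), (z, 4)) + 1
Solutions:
 f(z) = C1 + C2*exp(-3^(1/3)*z*(3^(1/3)/(sqrt(78) + 9)^(1/3) + (sqrt(78) + 9)^(1/3))/12)*sin(3^(1/6)*z*(-3^(2/3)*(sqrt(78) + 9)^(1/3) + 3/(sqrt(78) + 9)^(1/3))/12) + C3*exp(-3^(1/3)*z*(3^(1/3)/(sqrt(78) + 9)^(1/3) + (sqrt(78) + 9)^(1/3))/12)*cos(3^(1/6)*z*(-3^(2/3)*(sqrt(78) + 9)^(1/3) + 3/(sqrt(78) + 9)^(1/3))/12) + C4*exp(3^(1/3)*z*(3^(1/3)/(sqrt(78) + 9)^(1/3) + (sqrt(78) + 9)^(1/3))/6) - z^3 + 3*z^2 - 5*z


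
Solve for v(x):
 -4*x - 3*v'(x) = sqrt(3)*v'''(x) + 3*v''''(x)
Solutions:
 v(x) = C1 + C2*exp(x*(-4*sqrt(3) + 2*18^(1/3)/(2*sqrt(3) + 243 + sqrt(-12 + (2*sqrt(3) + 243)^2))^(1/3) + 12^(1/3)*(2*sqrt(3) + 243 + sqrt(-12 + (2*sqrt(3) + 243)^2))^(1/3))/36)*sin(2^(1/3)*3^(1/6)*x*(-2^(1/3)*3^(2/3)*(2*sqrt(3) + 243 + 9*sqrt(-4/27 + (2*sqrt(3)/9 + 27)^2))^(1/3) + 6/(2*sqrt(3) + 243 + 9*sqrt(-4/27 + (2*sqrt(3)/9 + 27)^2))^(1/3))/36) + C3*exp(x*(-4*sqrt(3) + 2*18^(1/3)/(2*sqrt(3) + 243 + sqrt(-12 + (2*sqrt(3) + 243)^2))^(1/3) + 12^(1/3)*(2*sqrt(3) + 243 + sqrt(-12 + (2*sqrt(3) + 243)^2))^(1/3))/36)*cos(2^(1/3)*3^(1/6)*x*(-2^(1/3)*3^(2/3)*(2*sqrt(3) + 243 + 9*sqrt(-4/27 + (2*sqrt(3)/9 + 27)^2))^(1/3) + 6/(2*sqrt(3) + 243 + 9*sqrt(-4/27 + (2*sqrt(3)/9 + 27)^2))^(1/3))/36) + C4*exp(-x*(2*18^(1/3)/(2*sqrt(3) + 243 + sqrt(-12 + (2*sqrt(3) + 243)^2))^(1/3) + 2*sqrt(3) + 12^(1/3)*(2*sqrt(3) + 243 + sqrt(-12 + (2*sqrt(3) + 243)^2))^(1/3))/18) - 2*x^2/3


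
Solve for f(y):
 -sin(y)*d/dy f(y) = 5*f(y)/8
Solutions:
 f(y) = C1*(cos(y) + 1)^(5/16)/(cos(y) - 1)^(5/16)


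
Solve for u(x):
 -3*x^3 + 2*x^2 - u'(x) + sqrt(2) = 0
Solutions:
 u(x) = C1 - 3*x^4/4 + 2*x^3/3 + sqrt(2)*x


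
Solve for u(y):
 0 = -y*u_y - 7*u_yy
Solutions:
 u(y) = C1 + C2*erf(sqrt(14)*y/14)


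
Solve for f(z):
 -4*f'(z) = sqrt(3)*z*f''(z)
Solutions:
 f(z) = C1 + C2*z^(1 - 4*sqrt(3)/3)


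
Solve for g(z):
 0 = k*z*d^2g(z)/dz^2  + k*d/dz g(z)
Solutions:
 g(z) = C1 + C2*log(z)


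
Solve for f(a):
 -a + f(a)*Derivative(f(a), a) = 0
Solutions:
 f(a) = -sqrt(C1 + a^2)
 f(a) = sqrt(C1 + a^2)


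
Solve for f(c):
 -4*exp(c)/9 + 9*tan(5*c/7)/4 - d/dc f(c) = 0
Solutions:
 f(c) = C1 - 4*exp(c)/9 - 63*log(cos(5*c/7))/20


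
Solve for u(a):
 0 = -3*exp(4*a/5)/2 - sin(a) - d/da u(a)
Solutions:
 u(a) = C1 - 15*exp(4*a/5)/8 + cos(a)


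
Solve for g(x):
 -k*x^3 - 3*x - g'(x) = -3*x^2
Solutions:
 g(x) = C1 - k*x^4/4 + x^3 - 3*x^2/2


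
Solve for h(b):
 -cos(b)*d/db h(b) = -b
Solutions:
 h(b) = C1 + Integral(b/cos(b), b)


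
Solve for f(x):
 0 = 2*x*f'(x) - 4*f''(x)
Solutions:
 f(x) = C1 + C2*erfi(x/2)


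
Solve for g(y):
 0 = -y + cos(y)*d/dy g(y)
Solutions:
 g(y) = C1 + Integral(y/cos(y), y)


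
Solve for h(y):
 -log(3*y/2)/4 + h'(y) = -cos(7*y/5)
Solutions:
 h(y) = C1 + y*log(y)/4 - y/4 - y*log(2)/4 + y*log(3)/4 - 5*sin(7*y/5)/7


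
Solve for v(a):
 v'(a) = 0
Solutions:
 v(a) = C1


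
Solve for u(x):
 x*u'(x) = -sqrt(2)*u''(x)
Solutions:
 u(x) = C1 + C2*erf(2^(1/4)*x/2)


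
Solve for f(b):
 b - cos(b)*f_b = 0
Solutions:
 f(b) = C1 + Integral(b/cos(b), b)


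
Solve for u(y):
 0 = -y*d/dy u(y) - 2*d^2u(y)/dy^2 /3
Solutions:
 u(y) = C1 + C2*erf(sqrt(3)*y/2)


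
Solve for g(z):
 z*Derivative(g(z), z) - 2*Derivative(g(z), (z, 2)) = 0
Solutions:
 g(z) = C1 + C2*erfi(z/2)


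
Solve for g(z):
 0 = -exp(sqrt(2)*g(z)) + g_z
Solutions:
 g(z) = sqrt(2)*(2*log(-1/(C1 + z)) - log(2))/4


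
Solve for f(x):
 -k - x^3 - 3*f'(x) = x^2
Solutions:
 f(x) = C1 - k*x/3 - x^4/12 - x^3/9


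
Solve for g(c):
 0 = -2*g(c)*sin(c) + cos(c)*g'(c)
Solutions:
 g(c) = C1/cos(c)^2


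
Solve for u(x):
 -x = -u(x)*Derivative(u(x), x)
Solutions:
 u(x) = -sqrt(C1 + x^2)
 u(x) = sqrt(C1 + x^2)


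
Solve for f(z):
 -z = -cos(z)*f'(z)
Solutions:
 f(z) = C1 + Integral(z/cos(z), z)


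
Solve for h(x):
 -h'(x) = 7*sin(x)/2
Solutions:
 h(x) = C1 + 7*cos(x)/2


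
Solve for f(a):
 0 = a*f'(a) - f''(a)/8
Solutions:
 f(a) = C1 + C2*erfi(2*a)


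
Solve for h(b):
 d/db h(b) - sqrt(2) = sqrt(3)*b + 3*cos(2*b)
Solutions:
 h(b) = C1 + sqrt(3)*b^2/2 + sqrt(2)*b + 3*sin(2*b)/2


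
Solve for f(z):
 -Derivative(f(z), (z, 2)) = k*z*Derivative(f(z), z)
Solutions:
 f(z) = Piecewise((-sqrt(2)*sqrt(pi)*C1*erf(sqrt(2)*sqrt(k)*z/2)/(2*sqrt(k)) - C2, (k > 0) | (k < 0)), (-C1*z - C2, True))


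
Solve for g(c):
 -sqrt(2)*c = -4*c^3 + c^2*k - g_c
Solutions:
 g(c) = C1 - c^4 + c^3*k/3 + sqrt(2)*c^2/2


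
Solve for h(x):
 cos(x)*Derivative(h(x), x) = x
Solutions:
 h(x) = C1 + Integral(x/cos(x), x)


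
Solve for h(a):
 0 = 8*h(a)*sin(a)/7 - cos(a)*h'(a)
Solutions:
 h(a) = C1/cos(a)^(8/7)


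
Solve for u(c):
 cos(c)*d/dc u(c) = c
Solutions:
 u(c) = C1 + Integral(c/cos(c), c)


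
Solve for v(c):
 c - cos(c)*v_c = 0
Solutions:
 v(c) = C1 + Integral(c/cos(c), c)


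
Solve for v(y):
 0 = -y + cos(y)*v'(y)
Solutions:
 v(y) = C1 + Integral(y/cos(y), y)


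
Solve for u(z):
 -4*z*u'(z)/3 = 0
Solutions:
 u(z) = C1


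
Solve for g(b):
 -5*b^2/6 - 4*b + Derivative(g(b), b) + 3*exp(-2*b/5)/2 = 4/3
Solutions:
 g(b) = C1 + 5*b^3/18 + 2*b^2 + 4*b/3 + 15*exp(-2*b/5)/4


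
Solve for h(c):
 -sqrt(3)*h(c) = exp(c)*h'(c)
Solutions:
 h(c) = C1*exp(sqrt(3)*exp(-c))


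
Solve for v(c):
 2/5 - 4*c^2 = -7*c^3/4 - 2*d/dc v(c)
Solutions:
 v(c) = C1 - 7*c^4/32 + 2*c^3/3 - c/5


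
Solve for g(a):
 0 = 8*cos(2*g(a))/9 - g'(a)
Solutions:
 -8*a/9 - log(sin(2*g(a)) - 1)/4 + log(sin(2*g(a)) + 1)/4 = C1


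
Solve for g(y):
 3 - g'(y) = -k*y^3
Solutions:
 g(y) = C1 + k*y^4/4 + 3*y


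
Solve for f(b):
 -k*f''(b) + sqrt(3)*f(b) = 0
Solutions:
 f(b) = C1*exp(-3^(1/4)*b*sqrt(1/k)) + C2*exp(3^(1/4)*b*sqrt(1/k))


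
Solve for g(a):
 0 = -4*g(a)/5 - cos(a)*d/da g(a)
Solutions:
 g(a) = C1*(sin(a) - 1)^(2/5)/(sin(a) + 1)^(2/5)


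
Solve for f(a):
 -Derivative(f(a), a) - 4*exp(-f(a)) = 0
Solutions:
 f(a) = log(C1 - 4*a)


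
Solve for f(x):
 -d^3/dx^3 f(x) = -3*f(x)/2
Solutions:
 f(x) = C3*exp(2^(2/3)*3^(1/3)*x/2) + (C1*sin(2^(2/3)*3^(5/6)*x/4) + C2*cos(2^(2/3)*3^(5/6)*x/4))*exp(-2^(2/3)*3^(1/3)*x/4)


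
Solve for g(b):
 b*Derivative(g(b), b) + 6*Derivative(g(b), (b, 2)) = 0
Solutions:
 g(b) = C1 + C2*erf(sqrt(3)*b/6)


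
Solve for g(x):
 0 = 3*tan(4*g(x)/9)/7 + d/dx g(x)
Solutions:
 g(x) = -9*asin(C1*exp(-4*x/21))/4 + 9*pi/4
 g(x) = 9*asin(C1*exp(-4*x/21))/4


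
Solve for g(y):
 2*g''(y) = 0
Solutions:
 g(y) = C1 + C2*y


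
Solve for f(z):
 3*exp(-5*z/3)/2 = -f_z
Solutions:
 f(z) = C1 + 9*exp(-5*z/3)/10


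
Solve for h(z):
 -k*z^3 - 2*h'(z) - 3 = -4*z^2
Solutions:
 h(z) = C1 - k*z^4/8 + 2*z^3/3 - 3*z/2


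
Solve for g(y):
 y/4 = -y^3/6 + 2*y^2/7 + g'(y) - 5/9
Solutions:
 g(y) = C1 + y^4/24 - 2*y^3/21 + y^2/8 + 5*y/9


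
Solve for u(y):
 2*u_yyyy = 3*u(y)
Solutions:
 u(y) = C1*exp(-2^(3/4)*3^(1/4)*y/2) + C2*exp(2^(3/4)*3^(1/4)*y/2) + C3*sin(2^(3/4)*3^(1/4)*y/2) + C4*cos(2^(3/4)*3^(1/4)*y/2)


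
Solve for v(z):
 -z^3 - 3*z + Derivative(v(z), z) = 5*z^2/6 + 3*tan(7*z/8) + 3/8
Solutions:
 v(z) = C1 + z^4/4 + 5*z^3/18 + 3*z^2/2 + 3*z/8 - 24*log(cos(7*z/8))/7


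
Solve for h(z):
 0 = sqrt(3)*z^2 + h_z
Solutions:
 h(z) = C1 - sqrt(3)*z^3/3


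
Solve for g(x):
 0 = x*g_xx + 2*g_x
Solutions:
 g(x) = C1 + C2/x


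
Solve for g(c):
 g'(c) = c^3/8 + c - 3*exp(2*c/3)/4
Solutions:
 g(c) = C1 + c^4/32 + c^2/2 - 9*exp(2*c/3)/8


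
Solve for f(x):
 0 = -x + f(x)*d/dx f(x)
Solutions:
 f(x) = -sqrt(C1 + x^2)
 f(x) = sqrt(C1 + x^2)


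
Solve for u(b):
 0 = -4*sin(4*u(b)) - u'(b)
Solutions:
 u(b) = -acos((-C1 - exp(32*b))/(C1 - exp(32*b)))/4 + pi/2
 u(b) = acos((-C1 - exp(32*b))/(C1 - exp(32*b)))/4


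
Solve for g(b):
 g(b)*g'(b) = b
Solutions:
 g(b) = -sqrt(C1 + b^2)
 g(b) = sqrt(C1 + b^2)


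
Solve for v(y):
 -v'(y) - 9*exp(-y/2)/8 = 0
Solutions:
 v(y) = C1 + 9*exp(-y/2)/4


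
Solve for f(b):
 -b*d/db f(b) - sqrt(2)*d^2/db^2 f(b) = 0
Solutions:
 f(b) = C1 + C2*erf(2^(1/4)*b/2)


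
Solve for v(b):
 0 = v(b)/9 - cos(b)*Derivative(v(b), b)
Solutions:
 v(b) = C1*(sin(b) + 1)^(1/18)/(sin(b) - 1)^(1/18)


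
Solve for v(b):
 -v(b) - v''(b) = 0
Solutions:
 v(b) = C1*sin(b) + C2*cos(b)


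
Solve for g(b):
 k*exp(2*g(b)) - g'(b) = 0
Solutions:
 g(b) = log(-sqrt(-1/(C1 + b*k))) - log(2)/2
 g(b) = log(-1/(C1 + b*k))/2 - log(2)/2


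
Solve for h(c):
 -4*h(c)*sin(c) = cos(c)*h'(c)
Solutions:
 h(c) = C1*cos(c)^4


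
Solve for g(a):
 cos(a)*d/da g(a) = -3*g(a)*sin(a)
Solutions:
 g(a) = C1*cos(a)^3


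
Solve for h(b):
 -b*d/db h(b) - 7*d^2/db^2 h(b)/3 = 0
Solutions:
 h(b) = C1 + C2*erf(sqrt(42)*b/14)


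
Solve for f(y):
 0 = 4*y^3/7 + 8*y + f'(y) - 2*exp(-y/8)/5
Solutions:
 f(y) = C1 - y^4/7 - 4*y^2 - 16*exp(-y/8)/5


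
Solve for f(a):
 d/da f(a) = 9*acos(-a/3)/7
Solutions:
 f(a) = C1 + 9*a*acos(-a/3)/7 + 9*sqrt(9 - a^2)/7


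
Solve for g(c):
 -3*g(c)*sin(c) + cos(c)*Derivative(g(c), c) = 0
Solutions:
 g(c) = C1/cos(c)^3


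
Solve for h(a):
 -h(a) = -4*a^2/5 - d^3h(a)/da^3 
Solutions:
 h(a) = C3*exp(a) + 4*a^2/5 + (C1*sin(sqrt(3)*a/2) + C2*cos(sqrt(3)*a/2))*exp(-a/2)


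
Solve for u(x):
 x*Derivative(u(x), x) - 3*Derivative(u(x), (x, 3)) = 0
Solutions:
 u(x) = C1 + Integral(C2*airyai(3^(2/3)*x/3) + C3*airybi(3^(2/3)*x/3), x)


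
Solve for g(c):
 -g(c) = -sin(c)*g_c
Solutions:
 g(c) = C1*sqrt(cos(c) - 1)/sqrt(cos(c) + 1)


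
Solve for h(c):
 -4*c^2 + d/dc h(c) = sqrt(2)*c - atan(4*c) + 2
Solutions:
 h(c) = C1 + 4*c^3/3 + sqrt(2)*c^2/2 - c*atan(4*c) + 2*c + log(16*c^2 + 1)/8


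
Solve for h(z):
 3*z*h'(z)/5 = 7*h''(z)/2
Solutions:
 h(z) = C1 + C2*erfi(sqrt(105)*z/35)


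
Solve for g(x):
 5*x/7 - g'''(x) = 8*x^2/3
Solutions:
 g(x) = C1 + C2*x + C3*x^2 - 2*x^5/45 + 5*x^4/168


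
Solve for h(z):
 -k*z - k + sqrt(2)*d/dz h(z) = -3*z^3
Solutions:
 h(z) = C1 + sqrt(2)*k*z^2/4 + sqrt(2)*k*z/2 - 3*sqrt(2)*z^4/8


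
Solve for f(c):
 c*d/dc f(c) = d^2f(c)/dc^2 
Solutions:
 f(c) = C1 + C2*erfi(sqrt(2)*c/2)


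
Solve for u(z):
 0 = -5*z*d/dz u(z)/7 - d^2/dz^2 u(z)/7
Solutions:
 u(z) = C1 + C2*erf(sqrt(10)*z/2)


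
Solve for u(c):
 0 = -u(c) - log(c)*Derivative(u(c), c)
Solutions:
 u(c) = C1*exp(-li(c))


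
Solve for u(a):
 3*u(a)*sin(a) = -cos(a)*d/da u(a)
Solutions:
 u(a) = C1*cos(a)^3


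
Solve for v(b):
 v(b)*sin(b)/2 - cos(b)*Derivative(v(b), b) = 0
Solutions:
 v(b) = C1/sqrt(cos(b))


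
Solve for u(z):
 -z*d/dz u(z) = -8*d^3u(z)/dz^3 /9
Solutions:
 u(z) = C1 + Integral(C2*airyai(3^(2/3)*z/2) + C3*airybi(3^(2/3)*z/2), z)


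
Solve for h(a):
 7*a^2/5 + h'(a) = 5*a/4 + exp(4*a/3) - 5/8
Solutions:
 h(a) = C1 - 7*a^3/15 + 5*a^2/8 - 5*a/8 + 3*exp(4*a/3)/4


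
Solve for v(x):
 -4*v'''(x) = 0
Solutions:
 v(x) = C1 + C2*x + C3*x^2


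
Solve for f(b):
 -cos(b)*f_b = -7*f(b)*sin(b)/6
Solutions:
 f(b) = C1/cos(b)^(7/6)


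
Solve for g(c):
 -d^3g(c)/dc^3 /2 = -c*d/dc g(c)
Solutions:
 g(c) = C1 + Integral(C2*airyai(2^(1/3)*c) + C3*airybi(2^(1/3)*c), c)


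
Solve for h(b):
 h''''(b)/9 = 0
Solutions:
 h(b) = C1 + C2*b + C3*b^2 + C4*b^3


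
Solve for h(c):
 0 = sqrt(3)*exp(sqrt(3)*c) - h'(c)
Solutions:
 h(c) = C1 + exp(sqrt(3)*c)


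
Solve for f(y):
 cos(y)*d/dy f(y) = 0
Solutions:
 f(y) = C1


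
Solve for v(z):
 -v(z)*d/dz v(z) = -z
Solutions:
 v(z) = -sqrt(C1 + z^2)
 v(z) = sqrt(C1 + z^2)


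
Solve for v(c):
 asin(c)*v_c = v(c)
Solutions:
 v(c) = C1*exp(Integral(1/asin(c), c))


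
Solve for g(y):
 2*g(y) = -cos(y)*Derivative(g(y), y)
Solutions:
 g(y) = C1*(sin(y) - 1)/(sin(y) + 1)


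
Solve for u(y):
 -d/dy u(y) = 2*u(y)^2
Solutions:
 u(y) = 1/(C1 + 2*y)


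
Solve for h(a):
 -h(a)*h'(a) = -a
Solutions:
 h(a) = -sqrt(C1 + a^2)
 h(a) = sqrt(C1 + a^2)


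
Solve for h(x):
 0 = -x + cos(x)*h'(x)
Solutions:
 h(x) = C1 + Integral(x/cos(x), x)


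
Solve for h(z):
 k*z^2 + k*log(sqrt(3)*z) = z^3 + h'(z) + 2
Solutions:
 h(z) = C1 + k*z^3/3 + k*z*log(z) - k*z + k*z*log(3)/2 - z^4/4 - 2*z


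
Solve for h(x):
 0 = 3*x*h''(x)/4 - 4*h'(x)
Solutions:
 h(x) = C1 + C2*x^(19/3)


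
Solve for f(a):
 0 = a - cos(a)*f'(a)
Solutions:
 f(a) = C1 + Integral(a/cos(a), a)


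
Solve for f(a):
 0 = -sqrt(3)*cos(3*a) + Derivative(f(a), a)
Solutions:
 f(a) = C1 + sqrt(3)*sin(3*a)/3


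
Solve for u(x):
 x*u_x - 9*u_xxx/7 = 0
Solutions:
 u(x) = C1 + Integral(C2*airyai(21^(1/3)*x/3) + C3*airybi(21^(1/3)*x/3), x)


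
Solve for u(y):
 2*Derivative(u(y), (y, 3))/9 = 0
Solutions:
 u(y) = C1 + C2*y + C3*y^2


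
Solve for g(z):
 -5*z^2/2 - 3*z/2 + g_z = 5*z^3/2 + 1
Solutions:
 g(z) = C1 + 5*z^4/8 + 5*z^3/6 + 3*z^2/4 + z


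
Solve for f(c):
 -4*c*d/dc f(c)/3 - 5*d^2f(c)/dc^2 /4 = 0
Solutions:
 f(c) = C1 + C2*erf(2*sqrt(30)*c/15)


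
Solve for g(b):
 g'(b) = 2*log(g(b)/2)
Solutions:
 Integral(1/(-log(_y) + log(2)), (_y, g(b)))/2 = C1 - b


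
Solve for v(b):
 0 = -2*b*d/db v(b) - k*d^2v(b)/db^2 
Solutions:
 v(b) = C1 + C2*sqrt(k)*erf(b*sqrt(1/k))


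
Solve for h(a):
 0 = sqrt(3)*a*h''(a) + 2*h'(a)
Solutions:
 h(a) = C1 + C2*a^(1 - 2*sqrt(3)/3)


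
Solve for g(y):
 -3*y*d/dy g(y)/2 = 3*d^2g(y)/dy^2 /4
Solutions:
 g(y) = C1 + C2*erf(y)


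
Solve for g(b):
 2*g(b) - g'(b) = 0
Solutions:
 g(b) = C1*exp(2*b)


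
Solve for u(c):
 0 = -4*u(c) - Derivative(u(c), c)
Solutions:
 u(c) = C1*exp(-4*c)


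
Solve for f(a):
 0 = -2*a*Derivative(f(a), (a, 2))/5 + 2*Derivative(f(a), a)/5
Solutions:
 f(a) = C1 + C2*a^2


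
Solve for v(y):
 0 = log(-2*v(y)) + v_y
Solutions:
 Integral(1/(log(-_y) + log(2)), (_y, v(y))) = C1 - y


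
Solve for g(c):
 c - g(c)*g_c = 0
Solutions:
 g(c) = -sqrt(C1 + c^2)
 g(c) = sqrt(C1 + c^2)


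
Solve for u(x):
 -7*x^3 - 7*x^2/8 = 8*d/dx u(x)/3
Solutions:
 u(x) = C1 - 21*x^4/32 - 7*x^3/64


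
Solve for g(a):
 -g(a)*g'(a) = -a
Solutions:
 g(a) = -sqrt(C1 + a^2)
 g(a) = sqrt(C1 + a^2)


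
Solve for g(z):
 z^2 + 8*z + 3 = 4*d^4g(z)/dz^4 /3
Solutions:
 g(z) = C1 + C2*z + C3*z^2 + C4*z^3 + z^6/480 + z^5/20 + 3*z^4/32


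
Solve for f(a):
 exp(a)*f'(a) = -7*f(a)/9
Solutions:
 f(a) = C1*exp(7*exp(-a)/9)


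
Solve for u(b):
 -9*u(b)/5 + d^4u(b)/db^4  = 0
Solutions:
 u(b) = C1*exp(-sqrt(3)*5^(3/4)*b/5) + C2*exp(sqrt(3)*5^(3/4)*b/5) + C3*sin(sqrt(3)*5^(3/4)*b/5) + C4*cos(sqrt(3)*5^(3/4)*b/5)


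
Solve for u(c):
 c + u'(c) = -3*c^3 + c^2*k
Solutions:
 u(c) = C1 - 3*c^4/4 + c^3*k/3 - c^2/2


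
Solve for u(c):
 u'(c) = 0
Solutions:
 u(c) = C1


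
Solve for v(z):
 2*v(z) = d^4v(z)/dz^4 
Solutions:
 v(z) = C1*exp(-2^(1/4)*z) + C2*exp(2^(1/4)*z) + C3*sin(2^(1/4)*z) + C4*cos(2^(1/4)*z)


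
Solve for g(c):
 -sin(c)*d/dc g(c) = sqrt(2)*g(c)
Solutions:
 g(c) = C1*(cos(c) + 1)^(sqrt(2)/2)/(cos(c) - 1)^(sqrt(2)/2)


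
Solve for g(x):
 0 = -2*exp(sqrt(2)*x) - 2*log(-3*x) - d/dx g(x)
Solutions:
 g(x) = C1 - 2*x*log(-x) + 2*x*(1 - log(3)) - sqrt(2)*exp(sqrt(2)*x)


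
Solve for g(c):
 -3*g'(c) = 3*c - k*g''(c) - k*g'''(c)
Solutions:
 g(c) = C1 + C2*exp(c*(-1 + sqrt(k*(k + 12))/k)/2) + C3*exp(-c*(1 + sqrt(k*(k + 12))/k)/2) - c^2/2 - c*k/3


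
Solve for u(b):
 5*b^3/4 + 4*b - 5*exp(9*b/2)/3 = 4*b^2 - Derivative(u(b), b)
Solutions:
 u(b) = C1 - 5*b^4/16 + 4*b^3/3 - 2*b^2 + 10*exp(9*b/2)/27


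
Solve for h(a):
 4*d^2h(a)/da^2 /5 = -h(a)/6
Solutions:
 h(a) = C1*sin(sqrt(30)*a/12) + C2*cos(sqrt(30)*a/12)


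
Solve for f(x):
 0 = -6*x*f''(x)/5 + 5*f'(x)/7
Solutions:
 f(x) = C1 + C2*x^(67/42)


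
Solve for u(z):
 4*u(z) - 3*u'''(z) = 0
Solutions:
 u(z) = C3*exp(6^(2/3)*z/3) + (C1*sin(2^(2/3)*3^(1/6)*z/2) + C2*cos(2^(2/3)*3^(1/6)*z/2))*exp(-6^(2/3)*z/6)


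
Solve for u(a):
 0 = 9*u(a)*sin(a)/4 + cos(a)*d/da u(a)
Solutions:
 u(a) = C1*cos(a)^(9/4)


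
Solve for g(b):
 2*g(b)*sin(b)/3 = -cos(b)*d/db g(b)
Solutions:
 g(b) = C1*cos(b)^(2/3)


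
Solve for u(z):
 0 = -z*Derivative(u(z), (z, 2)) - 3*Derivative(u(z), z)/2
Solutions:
 u(z) = C1 + C2/sqrt(z)


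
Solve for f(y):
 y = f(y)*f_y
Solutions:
 f(y) = -sqrt(C1 + y^2)
 f(y) = sqrt(C1 + y^2)


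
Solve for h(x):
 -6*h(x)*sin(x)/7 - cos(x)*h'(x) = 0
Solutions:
 h(x) = C1*cos(x)^(6/7)


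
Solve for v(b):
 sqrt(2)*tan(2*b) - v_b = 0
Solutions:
 v(b) = C1 - sqrt(2)*log(cos(2*b))/2


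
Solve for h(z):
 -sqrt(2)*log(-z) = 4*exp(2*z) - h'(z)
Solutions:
 h(z) = C1 + sqrt(2)*z*log(-z) - sqrt(2)*z + 2*exp(2*z)


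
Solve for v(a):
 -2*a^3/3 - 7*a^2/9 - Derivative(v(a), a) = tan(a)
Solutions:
 v(a) = C1 - a^4/6 - 7*a^3/27 + log(cos(a))


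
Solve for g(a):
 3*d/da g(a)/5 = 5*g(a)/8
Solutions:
 g(a) = C1*exp(25*a/24)


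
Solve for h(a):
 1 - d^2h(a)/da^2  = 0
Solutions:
 h(a) = C1 + C2*a + a^2/2


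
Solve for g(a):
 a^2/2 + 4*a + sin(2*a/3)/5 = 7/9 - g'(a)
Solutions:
 g(a) = C1 - a^3/6 - 2*a^2 + 7*a/9 + 3*cos(2*a/3)/10


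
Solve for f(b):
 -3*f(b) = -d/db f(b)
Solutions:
 f(b) = C1*exp(3*b)


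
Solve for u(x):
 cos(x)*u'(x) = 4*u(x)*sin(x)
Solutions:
 u(x) = C1/cos(x)^4


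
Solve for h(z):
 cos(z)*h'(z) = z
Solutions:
 h(z) = C1 + Integral(z/cos(z), z)


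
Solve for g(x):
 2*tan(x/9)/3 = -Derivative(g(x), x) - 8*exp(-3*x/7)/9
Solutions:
 g(x) = C1 - 3*log(tan(x/9)^2 + 1) + 56*exp(-3*x/7)/27


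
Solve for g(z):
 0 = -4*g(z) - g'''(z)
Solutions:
 g(z) = C3*exp(-2^(2/3)*z) + (C1*sin(2^(2/3)*sqrt(3)*z/2) + C2*cos(2^(2/3)*sqrt(3)*z/2))*exp(2^(2/3)*z/2)


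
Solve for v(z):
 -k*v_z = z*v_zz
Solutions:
 v(z) = C1 + z^(1 - re(k))*(C2*sin(log(z)*Abs(im(k))) + C3*cos(log(z)*im(k)))


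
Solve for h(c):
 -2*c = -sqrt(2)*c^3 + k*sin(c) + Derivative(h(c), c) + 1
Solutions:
 h(c) = C1 + sqrt(2)*c^4/4 - c^2 - c + k*cos(c)


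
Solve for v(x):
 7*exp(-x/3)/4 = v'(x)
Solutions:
 v(x) = C1 - 21*exp(-x/3)/4


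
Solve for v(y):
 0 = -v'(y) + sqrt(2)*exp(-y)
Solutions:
 v(y) = C1 - sqrt(2)*exp(-y)


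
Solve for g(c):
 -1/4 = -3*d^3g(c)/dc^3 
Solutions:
 g(c) = C1 + C2*c + C3*c^2 + c^3/72


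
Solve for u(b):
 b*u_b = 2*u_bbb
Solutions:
 u(b) = C1 + Integral(C2*airyai(2^(2/3)*b/2) + C3*airybi(2^(2/3)*b/2), b)


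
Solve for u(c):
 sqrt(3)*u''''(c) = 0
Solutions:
 u(c) = C1 + C2*c + C3*c^2 + C4*c^3


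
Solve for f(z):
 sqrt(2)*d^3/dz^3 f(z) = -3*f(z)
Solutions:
 f(z) = C3*exp(-2^(5/6)*3^(1/3)*z/2) + (C1*sin(6^(5/6)*z/4) + C2*cos(6^(5/6)*z/4))*exp(2^(5/6)*3^(1/3)*z/4)


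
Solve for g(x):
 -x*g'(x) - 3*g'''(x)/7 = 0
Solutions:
 g(x) = C1 + Integral(C2*airyai(-3^(2/3)*7^(1/3)*x/3) + C3*airybi(-3^(2/3)*7^(1/3)*x/3), x)


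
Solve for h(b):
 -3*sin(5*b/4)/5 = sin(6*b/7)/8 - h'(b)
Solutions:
 h(b) = C1 - 7*cos(6*b/7)/48 - 12*cos(5*b/4)/25


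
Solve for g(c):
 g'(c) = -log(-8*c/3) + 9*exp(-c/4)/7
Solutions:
 g(c) = C1 - c*log(-c) + c*(-3*log(2) + 1 + log(3)) - 36*exp(-c/4)/7


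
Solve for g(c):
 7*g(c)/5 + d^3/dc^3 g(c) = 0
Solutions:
 g(c) = C3*exp(-5^(2/3)*7^(1/3)*c/5) + (C1*sin(sqrt(3)*5^(2/3)*7^(1/3)*c/10) + C2*cos(sqrt(3)*5^(2/3)*7^(1/3)*c/10))*exp(5^(2/3)*7^(1/3)*c/10)


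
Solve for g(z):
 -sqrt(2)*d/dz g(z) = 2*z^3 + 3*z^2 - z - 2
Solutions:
 g(z) = C1 - sqrt(2)*z^4/4 - sqrt(2)*z^3/2 + sqrt(2)*z^2/4 + sqrt(2)*z


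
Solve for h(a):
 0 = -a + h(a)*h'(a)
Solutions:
 h(a) = -sqrt(C1 + a^2)
 h(a) = sqrt(C1 + a^2)


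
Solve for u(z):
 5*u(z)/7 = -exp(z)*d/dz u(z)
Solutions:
 u(z) = C1*exp(5*exp(-z)/7)


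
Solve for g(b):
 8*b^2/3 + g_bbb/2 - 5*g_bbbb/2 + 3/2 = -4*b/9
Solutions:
 g(b) = C1 + C2*b + C3*b^2 + C4*exp(b/5) - 4*b^5/45 - 61*b^4/27 - 2467*b^3/54


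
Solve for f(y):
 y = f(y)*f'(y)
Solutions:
 f(y) = -sqrt(C1 + y^2)
 f(y) = sqrt(C1 + y^2)


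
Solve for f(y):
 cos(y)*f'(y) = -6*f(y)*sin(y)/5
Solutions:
 f(y) = C1*cos(y)^(6/5)


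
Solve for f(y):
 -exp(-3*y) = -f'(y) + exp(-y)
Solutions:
 f(y) = C1 - exp(-y) - exp(-3*y)/3
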